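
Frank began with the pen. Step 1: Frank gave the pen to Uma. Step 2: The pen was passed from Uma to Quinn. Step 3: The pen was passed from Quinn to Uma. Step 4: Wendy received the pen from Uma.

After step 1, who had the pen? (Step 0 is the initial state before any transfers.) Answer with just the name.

Answer: Uma

Derivation:
Tracking the pen holder through step 1:
After step 0 (start): Frank
After step 1: Uma

At step 1, the holder is Uma.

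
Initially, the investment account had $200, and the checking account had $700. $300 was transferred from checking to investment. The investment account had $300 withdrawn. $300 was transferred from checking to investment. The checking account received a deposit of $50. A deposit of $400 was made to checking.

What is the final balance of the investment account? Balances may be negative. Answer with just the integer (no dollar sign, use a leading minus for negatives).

Tracking account balances step by step:
Start: investment=200, checking=700
Event 1 (transfer 300 checking -> investment): checking: 700 - 300 = 400, investment: 200 + 300 = 500. Balances: investment=500, checking=400
Event 2 (withdraw 300 from investment): investment: 500 - 300 = 200. Balances: investment=200, checking=400
Event 3 (transfer 300 checking -> investment): checking: 400 - 300 = 100, investment: 200 + 300 = 500. Balances: investment=500, checking=100
Event 4 (deposit 50 to checking): checking: 100 + 50 = 150. Balances: investment=500, checking=150
Event 5 (deposit 400 to checking): checking: 150 + 400 = 550. Balances: investment=500, checking=550

Final balance of investment: 500

Answer: 500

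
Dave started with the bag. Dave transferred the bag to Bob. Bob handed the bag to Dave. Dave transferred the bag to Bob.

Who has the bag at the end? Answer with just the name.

Answer: Bob

Derivation:
Tracking the bag through each event:
Start: Dave has the bag.
After event 1: Bob has the bag.
After event 2: Dave has the bag.
After event 3: Bob has the bag.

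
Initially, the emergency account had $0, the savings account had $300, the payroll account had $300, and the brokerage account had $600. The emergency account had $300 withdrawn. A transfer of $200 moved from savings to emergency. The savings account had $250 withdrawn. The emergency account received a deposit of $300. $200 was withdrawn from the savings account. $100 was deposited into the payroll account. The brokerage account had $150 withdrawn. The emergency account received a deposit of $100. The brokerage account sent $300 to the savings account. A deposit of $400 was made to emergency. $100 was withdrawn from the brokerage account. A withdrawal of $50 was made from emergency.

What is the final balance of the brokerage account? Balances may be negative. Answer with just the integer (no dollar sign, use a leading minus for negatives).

Answer: 50

Derivation:
Tracking account balances step by step:
Start: emergency=0, savings=300, payroll=300, brokerage=600
Event 1 (withdraw 300 from emergency): emergency: 0 - 300 = -300. Balances: emergency=-300, savings=300, payroll=300, brokerage=600
Event 2 (transfer 200 savings -> emergency): savings: 300 - 200 = 100, emergency: -300 + 200 = -100. Balances: emergency=-100, savings=100, payroll=300, brokerage=600
Event 3 (withdraw 250 from savings): savings: 100 - 250 = -150. Balances: emergency=-100, savings=-150, payroll=300, brokerage=600
Event 4 (deposit 300 to emergency): emergency: -100 + 300 = 200. Balances: emergency=200, savings=-150, payroll=300, brokerage=600
Event 5 (withdraw 200 from savings): savings: -150 - 200 = -350. Balances: emergency=200, savings=-350, payroll=300, brokerage=600
Event 6 (deposit 100 to payroll): payroll: 300 + 100 = 400. Balances: emergency=200, savings=-350, payroll=400, brokerage=600
Event 7 (withdraw 150 from brokerage): brokerage: 600 - 150 = 450. Balances: emergency=200, savings=-350, payroll=400, brokerage=450
Event 8 (deposit 100 to emergency): emergency: 200 + 100 = 300. Balances: emergency=300, savings=-350, payroll=400, brokerage=450
Event 9 (transfer 300 brokerage -> savings): brokerage: 450 - 300 = 150, savings: -350 + 300 = -50. Balances: emergency=300, savings=-50, payroll=400, brokerage=150
Event 10 (deposit 400 to emergency): emergency: 300 + 400 = 700. Balances: emergency=700, savings=-50, payroll=400, brokerage=150
Event 11 (withdraw 100 from brokerage): brokerage: 150 - 100 = 50. Balances: emergency=700, savings=-50, payroll=400, brokerage=50
Event 12 (withdraw 50 from emergency): emergency: 700 - 50 = 650. Balances: emergency=650, savings=-50, payroll=400, brokerage=50

Final balance of brokerage: 50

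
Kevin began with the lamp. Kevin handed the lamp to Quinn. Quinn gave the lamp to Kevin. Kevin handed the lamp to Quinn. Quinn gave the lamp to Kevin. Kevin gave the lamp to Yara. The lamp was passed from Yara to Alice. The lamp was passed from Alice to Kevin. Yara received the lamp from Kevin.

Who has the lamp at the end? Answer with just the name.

Tracking the lamp through each event:
Start: Kevin has the lamp.
After event 1: Quinn has the lamp.
After event 2: Kevin has the lamp.
After event 3: Quinn has the lamp.
After event 4: Kevin has the lamp.
After event 5: Yara has the lamp.
After event 6: Alice has the lamp.
After event 7: Kevin has the lamp.
After event 8: Yara has the lamp.

Answer: Yara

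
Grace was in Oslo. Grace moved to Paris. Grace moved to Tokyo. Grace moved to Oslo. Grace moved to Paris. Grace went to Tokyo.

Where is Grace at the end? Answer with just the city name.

Answer: Tokyo

Derivation:
Tracking Grace's location:
Start: Grace is in Oslo.
After move 1: Oslo -> Paris. Grace is in Paris.
After move 2: Paris -> Tokyo. Grace is in Tokyo.
After move 3: Tokyo -> Oslo. Grace is in Oslo.
After move 4: Oslo -> Paris. Grace is in Paris.
After move 5: Paris -> Tokyo. Grace is in Tokyo.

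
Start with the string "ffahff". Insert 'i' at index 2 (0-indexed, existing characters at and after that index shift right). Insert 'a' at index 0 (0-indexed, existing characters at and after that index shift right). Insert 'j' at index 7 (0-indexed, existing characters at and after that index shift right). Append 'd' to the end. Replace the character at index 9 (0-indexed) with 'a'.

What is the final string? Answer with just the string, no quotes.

Applying each edit step by step:
Start: "ffahff"
Op 1 (insert 'i' at idx 2): "ffahff" -> "ffiahff"
Op 2 (insert 'a' at idx 0): "ffiahff" -> "affiahff"
Op 3 (insert 'j' at idx 7): "affiahff" -> "affiahfjf"
Op 4 (append 'd'): "affiahfjf" -> "affiahfjfd"
Op 5 (replace idx 9: 'd' -> 'a'): "affiahfjfd" -> "affiahfjfa"

Answer: affiahfjfa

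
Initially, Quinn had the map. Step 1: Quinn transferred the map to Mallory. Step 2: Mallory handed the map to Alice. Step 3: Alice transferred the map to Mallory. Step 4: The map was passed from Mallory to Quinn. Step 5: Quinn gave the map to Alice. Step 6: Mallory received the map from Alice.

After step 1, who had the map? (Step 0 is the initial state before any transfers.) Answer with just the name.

Answer: Mallory

Derivation:
Tracking the map holder through step 1:
After step 0 (start): Quinn
After step 1: Mallory

At step 1, the holder is Mallory.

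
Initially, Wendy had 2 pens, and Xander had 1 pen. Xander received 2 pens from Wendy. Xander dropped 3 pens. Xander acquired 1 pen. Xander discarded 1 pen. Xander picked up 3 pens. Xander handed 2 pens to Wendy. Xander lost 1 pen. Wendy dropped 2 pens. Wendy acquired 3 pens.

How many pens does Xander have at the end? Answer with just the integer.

Tracking counts step by step:
Start: Wendy=2, Xander=1
Event 1 (Wendy -> Xander, 2): Wendy: 2 -> 0, Xander: 1 -> 3. State: Wendy=0, Xander=3
Event 2 (Xander -3): Xander: 3 -> 0. State: Wendy=0, Xander=0
Event 3 (Xander +1): Xander: 0 -> 1. State: Wendy=0, Xander=1
Event 4 (Xander -1): Xander: 1 -> 0. State: Wendy=0, Xander=0
Event 5 (Xander +3): Xander: 0 -> 3. State: Wendy=0, Xander=3
Event 6 (Xander -> Wendy, 2): Xander: 3 -> 1, Wendy: 0 -> 2. State: Wendy=2, Xander=1
Event 7 (Xander -1): Xander: 1 -> 0. State: Wendy=2, Xander=0
Event 8 (Wendy -2): Wendy: 2 -> 0. State: Wendy=0, Xander=0
Event 9 (Wendy +3): Wendy: 0 -> 3. State: Wendy=3, Xander=0

Xander's final count: 0

Answer: 0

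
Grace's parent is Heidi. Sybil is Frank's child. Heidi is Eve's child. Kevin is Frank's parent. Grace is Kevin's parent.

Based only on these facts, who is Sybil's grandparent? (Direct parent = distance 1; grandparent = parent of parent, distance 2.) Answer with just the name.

Reconstructing the parent chain from the given facts:
  Eve -> Heidi -> Grace -> Kevin -> Frank -> Sybil
(each arrow means 'parent of the next')
Positions in the chain (0 = top):
  position of Eve: 0
  position of Heidi: 1
  position of Grace: 2
  position of Kevin: 3
  position of Frank: 4
  position of Sybil: 5

Sybil is at position 5; the grandparent is 2 steps up the chain, i.e. position 3: Kevin.

Answer: Kevin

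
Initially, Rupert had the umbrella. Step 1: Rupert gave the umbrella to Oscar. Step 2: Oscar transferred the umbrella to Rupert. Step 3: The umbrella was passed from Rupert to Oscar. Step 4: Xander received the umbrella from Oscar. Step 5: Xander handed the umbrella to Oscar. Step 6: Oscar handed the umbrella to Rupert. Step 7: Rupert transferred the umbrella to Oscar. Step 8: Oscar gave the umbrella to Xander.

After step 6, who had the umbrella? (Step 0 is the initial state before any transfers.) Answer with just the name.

Tracking the umbrella holder through step 6:
After step 0 (start): Rupert
After step 1: Oscar
After step 2: Rupert
After step 3: Oscar
After step 4: Xander
After step 5: Oscar
After step 6: Rupert

At step 6, the holder is Rupert.

Answer: Rupert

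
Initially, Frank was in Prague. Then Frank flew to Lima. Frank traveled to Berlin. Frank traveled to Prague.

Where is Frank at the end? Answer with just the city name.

Tracking Frank's location:
Start: Frank is in Prague.
After move 1: Prague -> Lima. Frank is in Lima.
After move 2: Lima -> Berlin. Frank is in Berlin.
After move 3: Berlin -> Prague. Frank is in Prague.

Answer: Prague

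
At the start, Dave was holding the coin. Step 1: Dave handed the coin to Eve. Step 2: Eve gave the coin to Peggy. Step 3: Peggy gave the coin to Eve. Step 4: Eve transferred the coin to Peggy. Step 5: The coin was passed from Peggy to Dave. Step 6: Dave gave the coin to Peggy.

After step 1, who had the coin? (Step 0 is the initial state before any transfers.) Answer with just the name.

Tracking the coin holder through step 1:
After step 0 (start): Dave
After step 1: Eve

At step 1, the holder is Eve.

Answer: Eve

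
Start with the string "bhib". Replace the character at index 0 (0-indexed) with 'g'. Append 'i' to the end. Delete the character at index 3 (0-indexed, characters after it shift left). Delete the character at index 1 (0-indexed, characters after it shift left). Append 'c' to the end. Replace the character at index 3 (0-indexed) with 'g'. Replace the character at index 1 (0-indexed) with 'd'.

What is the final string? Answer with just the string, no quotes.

Answer: gdig

Derivation:
Applying each edit step by step:
Start: "bhib"
Op 1 (replace idx 0: 'b' -> 'g'): "bhib" -> "ghib"
Op 2 (append 'i'): "ghib" -> "ghibi"
Op 3 (delete idx 3 = 'b'): "ghibi" -> "ghii"
Op 4 (delete idx 1 = 'h'): "ghii" -> "gii"
Op 5 (append 'c'): "gii" -> "giic"
Op 6 (replace idx 3: 'c' -> 'g'): "giic" -> "giig"
Op 7 (replace idx 1: 'i' -> 'd'): "giig" -> "gdig"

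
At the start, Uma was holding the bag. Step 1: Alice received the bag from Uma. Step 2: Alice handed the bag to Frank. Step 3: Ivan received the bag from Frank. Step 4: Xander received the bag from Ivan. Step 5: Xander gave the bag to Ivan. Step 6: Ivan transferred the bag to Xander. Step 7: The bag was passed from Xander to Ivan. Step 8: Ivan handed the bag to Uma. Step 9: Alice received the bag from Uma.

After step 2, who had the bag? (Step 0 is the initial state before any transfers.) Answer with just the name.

Tracking the bag holder through step 2:
After step 0 (start): Uma
After step 1: Alice
After step 2: Frank

At step 2, the holder is Frank.

Answer: Frank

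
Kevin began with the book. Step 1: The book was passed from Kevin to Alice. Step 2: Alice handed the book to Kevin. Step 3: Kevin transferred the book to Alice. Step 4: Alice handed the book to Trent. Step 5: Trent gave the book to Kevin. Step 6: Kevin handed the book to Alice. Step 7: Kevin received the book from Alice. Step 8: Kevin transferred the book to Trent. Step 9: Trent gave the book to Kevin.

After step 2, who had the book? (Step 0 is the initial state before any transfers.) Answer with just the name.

Answer: Kevin

Derivation:
Tracking the book holder through step 2:
After step 0 (start): Kevin
After step 1: Alice
After step 2: Kevin

At step 2, the holder is Kevin.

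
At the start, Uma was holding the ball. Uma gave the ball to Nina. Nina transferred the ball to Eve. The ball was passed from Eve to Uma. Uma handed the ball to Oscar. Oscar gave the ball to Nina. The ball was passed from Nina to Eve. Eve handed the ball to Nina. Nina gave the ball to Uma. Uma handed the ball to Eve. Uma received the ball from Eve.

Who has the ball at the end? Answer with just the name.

Answer: Uma

Derivation:
Tracking the ball through each event:
Start: Uma has the ball.
After event 1: Nina has the ball.
After event 2: Eve has the ball.
After event 3: Uma has the ball.
After event 4: Oscar has the ball.
After event 5: Nina has the ball.
After event 6: Eve has the ball.
After event 7: Nina has the ball.
After event 8: Uma has the ball.
After event 9: Eve has the ball.
After event 10: Uma has the ball.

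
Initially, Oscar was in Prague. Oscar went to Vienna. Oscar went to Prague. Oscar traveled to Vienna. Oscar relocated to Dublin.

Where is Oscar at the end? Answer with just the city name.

Tracking Oscar's location:
Start: Oscar is in Prague.
After move 1: Prague -> Vienna. Oscar is in Vienna.
After move 2: Vienna -> Prague. Oscar is in Prague.
After move 3: Prague -> Vienna. Oscar is in Vienna.
After move 4: Vienna -> Dublin. Oscar is in Dublin.

Answer: Dublin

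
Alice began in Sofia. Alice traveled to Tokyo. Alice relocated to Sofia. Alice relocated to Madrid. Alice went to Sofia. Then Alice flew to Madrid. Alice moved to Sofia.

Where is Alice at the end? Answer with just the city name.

Tracking Alice's location:
Start: Alice is in Sofia.
After move 1: Sofia -> Tokyo. Alice is in Tokyo.
After move 2: Tokyo -> Sofia. Alice is in Sofia.
After move 3: Sofia -> Madrid. Alice is in Madrid.
After move 4: Madrid -> Sofia. Alice is in Sofia.
After move 5: Sofia -> Madrid. Alice is in Madrid.
After move 6: Madrid -> Sofia. Alice is in Sofia.

Answer: Sofia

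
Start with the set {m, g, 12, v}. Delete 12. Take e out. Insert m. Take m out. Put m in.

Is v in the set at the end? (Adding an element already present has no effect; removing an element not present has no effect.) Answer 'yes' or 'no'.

Tracking the set through each operation:
Start: {12, g, m, v}
Event 1 (remove 12): removed. Set: {g, m, v}
Event 2 (remove e): not present, no change. Set: {g, m, v}
Event 3 (add m): already present, no change. Set: {g, m, v}
Event 4 (remove m): removed. Set: {g, v}
Event 5 (add m): added. Set: {g, m, v}

Final set: {g, m, v} (size 3)
v is in the final set.

Answer: yes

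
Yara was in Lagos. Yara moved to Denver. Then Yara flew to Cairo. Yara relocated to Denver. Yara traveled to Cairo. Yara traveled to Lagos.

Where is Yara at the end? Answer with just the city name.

Tracking Yara's location:
Start: Yara is in Lagos.
After move 1: Lagos -> Denver. Yara is in Denver.
After move 2: Denver -> Cairo. Yara is in Cairo.
After move 3: Cairo -> Denver. Yara is in Denver.
After move 4: Denver -> Cairo. Yara is in Cairo.
After move 5: Cairo -> Lagos. Yara is in Lagos.

Answer: Lagos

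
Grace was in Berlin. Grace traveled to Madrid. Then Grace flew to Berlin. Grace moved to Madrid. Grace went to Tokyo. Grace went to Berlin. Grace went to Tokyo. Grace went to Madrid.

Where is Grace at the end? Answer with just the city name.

Tracking Grace's location:
Start: Grace is in Berlin.
After move 1: Berlin -> Madrid. Grace is in Madrid.
After move 2: Madrid -> Berlin. Grace is in Berlin.
After move 3: Berlin -> Madrid. Grace is in Madrid.
After move 4: Madrid -> Tokyo. Grace is in Tokyo.
After move 5: Tokyo -> Berlin. Grace is in Berlin.
After move 6: Berlin -> Tokyo. Grace is in Tokyo.
After move 7: Tokyo -> Madrid. Grace is in Madrid.

Answer: Madrid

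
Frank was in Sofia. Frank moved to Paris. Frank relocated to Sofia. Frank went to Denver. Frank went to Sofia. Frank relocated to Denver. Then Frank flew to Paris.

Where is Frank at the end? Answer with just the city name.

Tracking Frank's location:
Start: Frank is in Sofia.
After move 1: Sofia -> Paris. Frank is in Paris.
After move 2: Paris -> Sofia. Frank is in Sofia.
After move 3: Sofia -> Denver. Frank is in Denver.
After move 4: Denver -> Sofia. Frank is in Sofia.
After move 5: Sofia -> Denver. Frank is in Denver.
After move 6: Denver -> Paris. Frank is in Paris.

Answer: Paris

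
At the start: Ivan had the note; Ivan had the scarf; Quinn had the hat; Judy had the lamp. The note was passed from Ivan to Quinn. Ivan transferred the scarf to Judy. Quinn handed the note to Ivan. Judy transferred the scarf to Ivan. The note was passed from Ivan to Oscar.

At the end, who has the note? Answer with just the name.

Tracking all object holders:
Start: note:Ivan, scarf:Ivan, hat:Quinn, lamp:Judy
Event 1 (give note: Ivan -> Quinn). State: note:Quinn, scarf:Ivan, hat:Quinn, lamp:Judy
Event 2 (give scarf: Ivan -> Judy). State: note:Quinn, scarf:Judy, hat:Quinn, lamp:Judy
Event 3 (give note: Quinn -> Ivan). State: note:Ivan, scarf:Judy, hat:Quinn, lamp:Judy
Event 4 (give scarf: Judy -> Ivan). State: note:Ivan, scarf:Ivan, hat:Quinn, lamp:Judy
Event 5 (give note: Ivan -> Oscar). State: note:Oscar, scarf:Ivan, hat:Quinn, lamp:Judy

Final state: note:Oscar, scarf:Ivan, hat:Quinn, lamp:Judy
The note is held by Oscar.

Answer: Oscar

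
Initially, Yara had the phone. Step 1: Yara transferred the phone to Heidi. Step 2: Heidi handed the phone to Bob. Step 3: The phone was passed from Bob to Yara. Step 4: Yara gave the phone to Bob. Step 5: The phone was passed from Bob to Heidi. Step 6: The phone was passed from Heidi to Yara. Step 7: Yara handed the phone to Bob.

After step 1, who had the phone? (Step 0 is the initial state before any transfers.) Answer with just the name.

Answer: Heidi

Derivation:
Tracking the phone holder through step 1:
After step 0 (start): Yara
After step 1: Heidi

At step 1, the holder is Heidi.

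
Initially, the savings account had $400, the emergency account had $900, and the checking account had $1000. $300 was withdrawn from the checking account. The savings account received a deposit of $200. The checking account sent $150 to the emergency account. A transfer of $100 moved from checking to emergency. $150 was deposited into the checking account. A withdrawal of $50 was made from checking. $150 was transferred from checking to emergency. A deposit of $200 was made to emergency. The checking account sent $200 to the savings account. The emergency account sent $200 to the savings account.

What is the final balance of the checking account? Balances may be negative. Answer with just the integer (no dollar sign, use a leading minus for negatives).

Answer: 200

Derivation:
Tracking account balances step by step:
Start: savings=400, emergency=900, checking=1000
Event 1 (withdraw 300 from checking): checking: 1000 - 300 = 700. Balances: savings=400, emergency=900, checking=700
Event 2 (deposit 200 to savings): savings: 400 + 200 = 600. Balances: savings=600, emergency=900, checking=700
Event 3 (transfer 150 checking -> emergency): checking: 700 - 150 = 550, emergency: 900 + 150 = 1050. Balances: savings=600, emergency=1050, checking=550
Event 4 (transfer 100 checking -> emergency): checking: 550 - 100 = 450, emergency: 1050 + 100 = 1150. Balances: savings=600, emergency=1150, checking=450
Event 5 (deposit 150 to checking): checking: 450 + 150 = 600. Balances: savings=600, emergency=1150, checking=600
Event 6 (withdraw 50 from checking): checking: 600 - 50 = 550. Balances: savings=600, emergency=1150, checking=550
Event 7 (transfer 150 checking -> emergency): checking: 550 - 150 = 400, emergency: 1150 + 150 = 1300. Balances: savings=600, emergency=1300, checking=400
Event 8 (deposit 200 to emergency): emergency: 1300 + 200 = 1500. Balances: savings=600, emergency=1500, checking=400
Event 9 (transfer 200 checking -> savings): checking: 400 - 200 = 200, savings: 600 + 200 = 800. Balances: savings=800, emergency=1500, checking=200
Event 10 (transfer 200 emergency -> savings): emergency: 1500 - 200 = 1300, savings: 800 + 200 = 1000. Balances: savings=1000, emergency=1300, checking=200

Final balance of checking: 200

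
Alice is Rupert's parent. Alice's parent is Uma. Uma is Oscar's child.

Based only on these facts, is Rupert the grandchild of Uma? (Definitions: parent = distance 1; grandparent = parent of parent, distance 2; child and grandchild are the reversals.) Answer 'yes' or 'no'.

Answer: yes

Derivation:
Reconstructing the parent chain from the given facts:
  Oscar -> Uma -> Alice -> Rupert
(each arrow means 'parent of the next')
Positions in the chain (0 = top):
  position of Oscar: 0
  position of Uma: 1
  position of Alice: 2
  position of Rupert: 3

Rupert is at position 3, Uma is at position 1; signed distance (j - i) = -2.
'grandchild' requires j - i = -2. Actual distance is -2, so the relation HOLDS.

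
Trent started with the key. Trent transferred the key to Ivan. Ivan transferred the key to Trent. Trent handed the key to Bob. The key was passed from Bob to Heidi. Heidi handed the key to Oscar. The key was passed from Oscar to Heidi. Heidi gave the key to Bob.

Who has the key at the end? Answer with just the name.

Answer: Bob

Derivation:
Tracking the key through each event:
Start: Trent has the key.
After event 1: Ivan has the key.
After event 2: Trent has the key.
After event 3: Bob has the key.
After event 4: Heidi has the key.
After event 5: Oscar has the key.
After event 6: Heidi has the key.
After event 7: Bob has the key.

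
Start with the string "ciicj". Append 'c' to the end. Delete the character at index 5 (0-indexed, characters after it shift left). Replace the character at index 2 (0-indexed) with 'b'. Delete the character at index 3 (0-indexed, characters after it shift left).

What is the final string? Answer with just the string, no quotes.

Answer: cibj

Derivation:
Applying each edit step by step:
Start: "ciicj"
Op 1 (append 'c'): "ciicj" -> "ciicjc"
Op 2 (delete idx 5 = 'c'): "ciicjc" -> "ciicj"
Op 3 (replace idx 2: 'i' -> 'b'): "ciicj" -> "cibcj"
Op 4 (delete idx 3 = 'c'): "cibcj" -> "cibj"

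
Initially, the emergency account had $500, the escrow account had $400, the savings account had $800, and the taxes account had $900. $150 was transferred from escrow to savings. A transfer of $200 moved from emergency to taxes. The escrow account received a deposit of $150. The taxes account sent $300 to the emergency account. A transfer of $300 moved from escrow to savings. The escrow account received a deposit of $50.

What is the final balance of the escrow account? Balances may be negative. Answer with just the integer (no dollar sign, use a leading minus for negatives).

Answer: 150

Derivation:
Tracking account balances step by step:
Start: emergency=500, escrow=400, savings=800, taxes=900
Event 1 (transfer 150 escrow -> savings): escrow: 400 - 150 = 250, savings: 800 + 150 = 950. Balances: emergency=500, escrow=250, savings=950, taxes=900
Event 2 (transfer 200 emergency -> taxes): emergency: 500 - 200 = 300, taxes: 900 + 200 = 1100. Balances: emergency=300, escrow=250, savings=950, taxes=1100
Event 3 (deposit 150 to escrow): escrow: 250 + 150 = 400. Balances: emergency=300, escrow=400, savings=950, taxes=1100
Event 4 (transfer 300 taxes -> emergency): taxes: 1100 - 300 = 800, emergency: 300 + 300 = 600. Balances: emergency=600, escrow=400, savings=950, taxes=800
Event 5 (transfer 300 escrow -> savings): escrow: 400 - 300 = 100, savings: 950 + 300 = 1250. Balances: emergency=600, escrow=100, savings=1250, taxes=800
Event 6 (deposit 50 to escrow): escrow: 100 + 50 = 150. Balances: emergency=600, escrow=150, savings=1250, taxes=800

Final balance of escrow: 150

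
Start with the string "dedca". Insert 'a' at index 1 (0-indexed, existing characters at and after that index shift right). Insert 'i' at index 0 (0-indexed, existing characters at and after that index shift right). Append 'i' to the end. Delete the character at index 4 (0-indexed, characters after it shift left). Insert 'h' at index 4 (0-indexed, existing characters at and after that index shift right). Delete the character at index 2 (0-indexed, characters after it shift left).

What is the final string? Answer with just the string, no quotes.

Answer: idehcai

Derivation:
Applying each edit step by step:
Start: "dedca"
Op 1 (insert 'a' at idx 1): "dedca" -> "daedca"
Op 2 (insert 'i' at idx 0): "daedca" -> "idaedca"
Op 3 (append 'i'): "idaedca" -> "idaedcai"
Op 4 (delete idx 4 = 'd'): "idaedcai" -> "idaecai"
Op 5 (insert 'h' at idx 4): "idaecai" -> "idaehcai"
Op 6 (delete idx 2 = 'a'): "idaehcai" -> "idehcai"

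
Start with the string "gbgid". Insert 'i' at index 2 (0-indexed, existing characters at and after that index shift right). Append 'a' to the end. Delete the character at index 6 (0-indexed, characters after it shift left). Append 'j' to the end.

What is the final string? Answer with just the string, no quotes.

Answer: gbigidj

Derivation:
Applying each edit step by step:
Start: "gbgid"
Op 1 (insert 'i' at idx 2): "gbgid" -> "gbigid"
Op 2 (append 'a'): "gbigid" -> "gbigida"
Op 3 (delete idx 6 = 'a'): "gbigida" -> "gbigid"
Op 4 (append 'j'): "gbigid" -> "gbigidj"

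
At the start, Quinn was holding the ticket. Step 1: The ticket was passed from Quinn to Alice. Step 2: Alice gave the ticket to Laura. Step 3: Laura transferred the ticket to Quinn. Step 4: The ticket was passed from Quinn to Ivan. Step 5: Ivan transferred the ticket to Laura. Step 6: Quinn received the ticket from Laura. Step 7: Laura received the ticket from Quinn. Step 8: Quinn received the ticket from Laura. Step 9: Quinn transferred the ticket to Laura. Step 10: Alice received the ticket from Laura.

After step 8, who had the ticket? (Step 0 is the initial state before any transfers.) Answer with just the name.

Answer: Quinn

Derivation:
Tracking the ticket holder through step 8:
After step 0 (start): Quinn
After step 1: Alice
After step 2: Laura
After step 3: Quinn
After step 4: Ivan
After step 5: Laura
After step 6: Quinn
After step 7: Laura
After step 8: Quinn

At step 8, the holder is Quinn.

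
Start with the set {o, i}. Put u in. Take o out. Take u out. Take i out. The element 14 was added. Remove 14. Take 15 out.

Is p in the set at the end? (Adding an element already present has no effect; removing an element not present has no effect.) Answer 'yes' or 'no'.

Tracking the set through each operation:
Start: {i, o}
Event 1 (add u): added. Set: {i, o, u}
Event 2 (remove o): removed. Set: {i, u}
Event 3 (remove u): removed. Set: {i}
Event 4 (remove i): removed. Set: {}
Event 5 (add 14): added. Set: {14}
Event 6 (remove 14): removed. Set: {}
Event 7 (remove 15): not present, no change. Set: {}

Final set: {} (size 0)
p is NOT in the final set.

Answer: no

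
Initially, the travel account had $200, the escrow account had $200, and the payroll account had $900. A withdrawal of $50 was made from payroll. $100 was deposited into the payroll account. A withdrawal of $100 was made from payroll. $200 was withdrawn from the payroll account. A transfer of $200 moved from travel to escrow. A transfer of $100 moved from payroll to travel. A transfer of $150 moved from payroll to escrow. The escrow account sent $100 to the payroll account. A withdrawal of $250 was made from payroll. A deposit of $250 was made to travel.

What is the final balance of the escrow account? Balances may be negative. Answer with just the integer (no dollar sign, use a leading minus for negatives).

Tracking account balances step by step:
Start: travel=200, escrow=200, payroll=900
Event 1 (withdraw 50 from payroll): payroll: 900 - 50 = 850. Balances: travel=200, escrow=200, payroll=850
Event 2 (deposit 100 to payroll): payroll: 850 + 100 = 950. Balances: travel=200, escrow=200, payroll=950
Event 3 (withdraw 100 from payroll): payroll: 950 - 100 = 850. Balances: travel=200, escrow=200, payroll=850
Event 4 (withdraw 200 from payroll): payroll: 850 - 200 = 650. Balances: travel=200, escrow=200, payroll=650
Event 5 (transfer 200 travel -> escrow): travel: 200 - 200 = 0, escrow: 200 + 200 = 400. Balances: travel=0, escrow=400, payroll=650
Event 6 (transfer 100 payroll -> travel): payroll: 650 - 100 = 550, travel: 0 + 100 = 100. Balances: travel=100, escrow=400, payroll=550
Event 7 (transfer 150 payroll -> escrow): payroll: 550 - 150 = 400, escrow: 400 + 150 = 550. Balances: travel=100, escrow=550, payroll=400
Event 8 (transfer 100 escrow -> payroll): escrow: 550 - 100 = 450, payroll: 400 + 100 = 500. Balances: travel=100, escrow=450, payroll=500
Event 9 (withdraw 250 from payroll): payroll: 500 - 250 = 250. Balances: travel=100, escrow=450, payroll=250
Event 10 (deposit 250 to travel): travel: 100 + 250 = 350. Balances: travel=350, escrow=450, payroll=250

Final balance of escrow: 450

Answer: 450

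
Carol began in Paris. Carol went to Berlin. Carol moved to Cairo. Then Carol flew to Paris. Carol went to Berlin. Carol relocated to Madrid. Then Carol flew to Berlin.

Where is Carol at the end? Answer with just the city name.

Answer: Berlin

Derivation:
Tracking Carol's location:
Start: Carol is in Paris.
After move 1: Paris -> Berlin. Carol is in Berlin.
After move 2: Berlin -> Cairo. Carol is in Cairo.
After move 3: Cairo -> Paris. Carol is in Paris.
After move 4: Paris -> Berlin. Carol is in Berlin.
After move 5: Berlin -> Madrid. Carol is in Madrid.
After move 6: Madrid -> Berlin. Carol is in Berlin.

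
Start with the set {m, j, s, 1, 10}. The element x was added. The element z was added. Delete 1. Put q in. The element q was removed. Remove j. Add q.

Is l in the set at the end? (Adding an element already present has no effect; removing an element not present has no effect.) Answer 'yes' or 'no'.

Answer: no

Derivation:
Tracking the set through each operation:
Start: {1, 10, j, m, s}
Event 1 (add x): added. Set: {1, 10, j, m, s, x}
Event 2 (add z): added. Set: {1, 10, j, m, s, x, z}
Event 3 (remove 1): removed. Set: {10, j, m, s, x, z}
Event 4 (add q): added. Set: {10, j, m, q, s, x, z}
Event 5 (remove q): removed. Set: {10, j, m, s, x, z}
Event 6 (remove j): removed. Set: {10, m, s, x, z}
Event 7 (add q): added. Set: {10, m, q, s, x, z}

Final set: {10, m, q, s, x, z} (size 6)
l is NOT in the final set.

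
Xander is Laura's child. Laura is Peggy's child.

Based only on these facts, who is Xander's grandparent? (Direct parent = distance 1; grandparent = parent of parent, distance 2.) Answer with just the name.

Reconstructing the parent chain from the given facts:
  Peggy -> Laura -> Xander
(each arrow means 'parent of the next')
Positions in the chain (0 = top):
  position of Peggy: 0
  position of Laura: 1
  position of Xander: 2

Xander is at position 2; the grandparent is 2 steps up the chain, i.e. position 0: Peggy.

Answer: Peggy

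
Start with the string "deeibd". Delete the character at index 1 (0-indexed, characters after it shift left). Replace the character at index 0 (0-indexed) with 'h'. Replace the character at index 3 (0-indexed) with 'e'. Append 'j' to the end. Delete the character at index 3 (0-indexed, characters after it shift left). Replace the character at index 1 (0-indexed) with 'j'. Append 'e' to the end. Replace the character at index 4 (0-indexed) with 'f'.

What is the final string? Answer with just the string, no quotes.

Answer: hjidfe

Derivation:
Applying each edit step by step:
Start: "deeibd"
Op 1 (delete idx 1 = 'e'): "deeibd" -> "deibd"
Op 2 (replace idx 0: 'd' -> 'h'): "deibd" -> "heibd"
Op 3 (replace idx 3: 'b' -> 'e'): "heibd" -> "heied"
Op 4 (append 'j'): "heied" -> "heiedj"
Op 5 (delete idx 3 = 'e'): "heiedj" -> "heidj"
Op 6 (replace idx 1: 'e' -> 'j'): "heidj" -> "hjidj"
Op 7 (append 'e'): "hjidj" -> "hjidje"
Op 8 (replace idx 4: 'j' -> 'f'): "hjidje" -> "hjidfe"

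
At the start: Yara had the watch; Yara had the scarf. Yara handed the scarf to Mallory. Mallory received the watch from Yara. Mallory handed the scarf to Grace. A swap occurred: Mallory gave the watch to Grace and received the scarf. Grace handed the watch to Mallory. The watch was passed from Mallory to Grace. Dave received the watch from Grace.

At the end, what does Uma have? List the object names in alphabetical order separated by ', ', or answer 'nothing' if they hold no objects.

Tracking all object holders:
Start: watch:Yara, scarf:Yara
Event 1 (give scarf: Yara -> Mallory). State: watch:Yara, scarf:Mallory
Event 2 (give watch: Yara -> Mallory). State: watch:Mallory, scarf:Mallory
Event 3 (give scarf: Mallory -> Grace). State: watch:Mallory, scarf:Grace
Event 4 (swap watch<->scarf: now watch:Grace, scarf:Mallory). State: watch:Grace, scarf:Mallory
Event 5 (give watch: Grace -> Mallory). State: watch:Mallory, scarf:Mallory
Event 6 (give watch: Mallory -> Grace). State: watch:Grace, scarf:Mallory
Event 7 (give watch: Grace -> Dave). State: watch:Dave, scarf:Mallory

Final state: watch:Dave, scarf:Mallory
Uma holds: (nothing).

Answer: nothing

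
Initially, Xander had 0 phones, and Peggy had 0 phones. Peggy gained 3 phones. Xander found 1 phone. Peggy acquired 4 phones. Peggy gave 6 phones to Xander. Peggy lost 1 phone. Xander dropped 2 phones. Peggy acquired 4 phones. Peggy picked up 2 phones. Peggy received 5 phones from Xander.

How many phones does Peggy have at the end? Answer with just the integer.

Answer: 11

Derivation:
Tracking counts step by step:
Start: Xander=0, Peggy=0
Event 1 (Peggy +3): Peggy: 0 -> 3. State: Xander=0, Peggy=3
Event 2 (Xander +1): Xander: 0 -> 1. State: Xander=1, Peggy=3
Event 3 (Peggy +4): Peggy: 3 -> 7. State: Xander=1, Peggy=7
Event 4 (Peggy -> Xander, 6): Peggy: 7 -> 1, Xander: 1 -> 7. State: Xander=7, Peggy=1
Event 5 (Peggy -1): Peggy: 1 -> 0. State: Xander=7, Peggy=0
Event 6 (Xander -2): Xander: 7 -> 5. State: Xander=5, Peggy=0
Event 7 (Peggy +4): Peggy: 0 -> 4. State: Xander=5, Peggy=4
Event 8 (Peggy +2): Peggy: 4 -> 6. State: Xander=5, Peggy=6
Event 9 (Xander -> Peggy, 5): Xander: 5 -> 0, Peggy: 6 -> 11. State: Xander=0, Peggy=11

Peggy's final count: 11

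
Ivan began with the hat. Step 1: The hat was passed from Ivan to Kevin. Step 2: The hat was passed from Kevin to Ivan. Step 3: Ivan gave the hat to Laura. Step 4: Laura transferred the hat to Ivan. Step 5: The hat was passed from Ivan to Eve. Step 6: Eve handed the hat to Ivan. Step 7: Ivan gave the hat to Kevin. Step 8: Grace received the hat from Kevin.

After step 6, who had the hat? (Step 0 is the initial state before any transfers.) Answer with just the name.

Tracking the hat holder through step 6:
After step 0 (start): Ivan
After step 1: Kevin
After step 2: Ivan
After step 3: Laura
After step 4: Ivan
After step 5: Eve
After step 6: Ivan

At step 6, the holder is Ivan.

Answer: Ivan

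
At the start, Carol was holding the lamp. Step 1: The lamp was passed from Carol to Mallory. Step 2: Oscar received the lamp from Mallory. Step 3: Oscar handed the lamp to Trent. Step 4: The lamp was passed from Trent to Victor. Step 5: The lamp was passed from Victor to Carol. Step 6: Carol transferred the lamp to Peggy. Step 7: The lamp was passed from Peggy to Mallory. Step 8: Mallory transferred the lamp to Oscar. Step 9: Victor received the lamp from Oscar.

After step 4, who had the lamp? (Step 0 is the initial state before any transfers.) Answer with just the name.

Tracking the lamp holder through step 4:
After step 0 (start): Carol
After step 1: Mallory
After step 2: Oscar
After step 3: Trent
After step 4: Victor

At step 4, the holder is Victor.

Answer: Victor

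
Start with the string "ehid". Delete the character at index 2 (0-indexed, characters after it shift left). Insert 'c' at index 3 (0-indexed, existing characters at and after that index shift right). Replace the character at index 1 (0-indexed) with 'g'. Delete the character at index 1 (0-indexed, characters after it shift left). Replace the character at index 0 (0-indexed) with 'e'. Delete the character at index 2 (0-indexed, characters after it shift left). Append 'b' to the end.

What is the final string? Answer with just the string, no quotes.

Answer: edb

Derivation:
Applying each edit step by step:
Start: "ehid"
Op 1 (delete idx 2 = 'i'): "ehid" -> "ehd"
Op 2 (insert 'c' at idx 3): "ehd" -> "ehdc"
Op 3 (replace idx 1: 'h' -> 'g'): "ehdc" -> "egdc"
Op 4 (delete idx 1 = 'g'): "egdc" -> "edc"
Op 5 (replace idx 0: 'e' -> 'e'): "edc" -> "edc"
Op 6 (delete idx 2 = 'c'): "edc" -> "ed"
Op 7 (append 'b'): "ed" -> "edb"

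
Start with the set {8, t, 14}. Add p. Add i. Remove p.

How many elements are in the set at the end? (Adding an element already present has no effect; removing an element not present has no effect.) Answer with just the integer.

Answer: 4

Derivation:
Tracking the set through each operation:
Start: {14, 8, t}
Event 1 (add p): added. Set: {14, 8, p, t}
Event 2 (add i): added. Set: {14, 8, i, p, t}
Event 3 (remove p): removed. Set: {14, 8, i, t}

Final set: {14, 8, i, t} (size 4)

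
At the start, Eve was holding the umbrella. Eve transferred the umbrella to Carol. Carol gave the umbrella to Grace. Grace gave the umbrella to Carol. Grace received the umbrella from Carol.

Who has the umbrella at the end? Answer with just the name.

Answer: Grace

Derivation:
Tracking the umbrella through each event:
Start: Eve has the umbrella.
After event 1: Carol has the umbrella.
After event 2: Grace has the umbrella.
After event 3: Carol has the umbrella.
After event 4: Grace has the umbrella.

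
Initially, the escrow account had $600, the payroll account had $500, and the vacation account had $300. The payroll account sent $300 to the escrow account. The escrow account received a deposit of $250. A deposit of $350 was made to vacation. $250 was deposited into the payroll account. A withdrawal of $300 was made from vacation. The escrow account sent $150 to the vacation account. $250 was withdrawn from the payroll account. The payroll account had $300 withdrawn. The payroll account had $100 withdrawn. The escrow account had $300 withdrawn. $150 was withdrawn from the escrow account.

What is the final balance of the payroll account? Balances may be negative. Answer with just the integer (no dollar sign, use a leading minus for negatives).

Tracking account balances step by step:
Start: escrow=600, payroll=500, vacation=300
Event 1 (transfer 300 payroll -> escrow): payroll: 500 - 300 = 200, escrow: 600 + 300 = 900. Balances: escrow=900, payroll=200, vacation=300
Event 2 (deposit 250 to escrow): escrow: 900 + 250 = 1150. Balances: escrow=1150, payroll=200, vacation=300
Event 3 (deposit 350 to vacation): vacation: 300 + 350 = 650. Balances: escrow=1150, payroll=200, vacation=650
Event 4 (deposit 250 to payroll): payroll: 200 + 250 = 450. Balances: escrow=1150, payroll=450, vacation=650
Event 5 (withdraw 300 from vacation): vacation: 650 - 300 = 350. Balances: escrow=1150, payroll=450, vacation=350
Event 6 (transfer 150 escrow -> vacation): escrow: 1150 - 150 = 1000, vacation: 350 + 150 = 500. Balances: escrow=1000, payroll=450, vacation=500
Event 7 (withdraw 250 from payroll): payroll: 450 - 250 = 200. Balances: escrow=1000, payroll=200, vacation=500
Event 8 (withdraw 300 from payroll): payroll: 200 - 300 = -100. Balances: escrow=1000, payroll=-100, vacation=500
Event 9 (withdraw 100 from payroll): payroll: -100 - 100 = -200. Balances: escrow=1000, payroll=-200, vacation=500
Event 10 (withdraw 300 from escrow): escrow: 1000 - 300 = 700. Balances: escrow=700, payroll=-200, vacation=500
Event 11 (withdraw 150 from escrow): escrow: 700 - 150 = 550. Balances: escrow=550, payroll=-200, vacation=500

Final balance of payroll: -200

Answer: -200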